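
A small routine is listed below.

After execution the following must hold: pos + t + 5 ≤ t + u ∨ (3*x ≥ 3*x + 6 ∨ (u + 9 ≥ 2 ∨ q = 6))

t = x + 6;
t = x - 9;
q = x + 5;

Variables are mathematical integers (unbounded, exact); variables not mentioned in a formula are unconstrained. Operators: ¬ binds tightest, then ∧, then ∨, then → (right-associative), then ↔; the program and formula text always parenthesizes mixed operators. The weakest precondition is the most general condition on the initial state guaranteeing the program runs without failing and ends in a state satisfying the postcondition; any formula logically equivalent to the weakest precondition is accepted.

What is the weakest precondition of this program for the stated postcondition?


Working backward. After the program, the postcondition pos + t + 5 ≤ t + u ∨ (3*x ≥ 3*x + 6 ∨ (u + 9 ≥ 2 ∨ q = 6)) must hold; in canonical form it is pos ≤ u - 5 ∨ u ≥ -7 ∨ q = 6.
Before q := x + 5: pos ≤ u - 5 ∨ u ≥ -7 ∨ x = 1
Before t := x - 9: pos ≤ u - 5 ∨ u ≥ -7 ∨ x = 1
Before t := x + 6: pos ≤ u - 5 ∨ u ≥ -7 ∨ x = 1
Answer: WP = pos ≤ u - 5 ∨ u ≥ -7 ∨ x = 1


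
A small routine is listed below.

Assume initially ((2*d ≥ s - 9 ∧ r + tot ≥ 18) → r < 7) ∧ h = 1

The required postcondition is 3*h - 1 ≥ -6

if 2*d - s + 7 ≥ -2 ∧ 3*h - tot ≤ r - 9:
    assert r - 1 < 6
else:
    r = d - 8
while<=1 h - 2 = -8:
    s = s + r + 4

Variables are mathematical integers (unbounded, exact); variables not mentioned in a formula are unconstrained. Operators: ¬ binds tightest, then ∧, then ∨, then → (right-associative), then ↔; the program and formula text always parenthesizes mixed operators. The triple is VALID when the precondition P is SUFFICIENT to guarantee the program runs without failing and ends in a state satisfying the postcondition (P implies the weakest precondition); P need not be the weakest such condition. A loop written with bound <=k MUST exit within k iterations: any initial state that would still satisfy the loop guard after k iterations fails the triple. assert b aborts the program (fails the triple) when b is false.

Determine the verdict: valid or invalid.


Working backward. After the program, the postcondition 3*h - 1 ≥ -6 must hold; in canonical form it is 3*h ≥ -5.
Before the loop (bound <=1), unroll the exhaustion recursion (WP_0 = exit-now case; WP_j = one more guarded iteration, up to j = 1):
  WP_0: (¬(h = -6)) ∧ 3*h ≥ -5
  WP_1: (h = -6 → ((¬(h = -6)) ∧ 3*h ≥ -5)) ∧ ((¬(h = -6)) → 3*h ≥ -5)
So before the loop: (h = -6 → ((¬(h = -6)) ∧ 3*h ≥ -5)) ∧ ((¬(h = -6)) → 3*h ≥ -5)
Then branch requires r < 7 ∧ (h = -6 → ((¬(h = -6)) ∧ 3*h ≥ -5)) ∧ ((¬(h = -6)) → 3*h ≥ -5); else branch requires (h = -6 → ((¬(h = -6)) ∧ 3*h ≥ -5)) ∧ ((¬(h = -6)) → 3*h ≥ -5).
Before the if: ((2*d ≥ s - 9 ∧ 3*h ≤ r + tot - 9) → (r < 7 ∧ (h = -6 → ((¬(h = -6)) ∧ 3*h ≥ -5)) ∧ ((¬(h = -6)) → 3*h ≥ -5))) ∧ ((¬(2*d ≥ s - 9 ∧ 3*h ≤ r + tot - 9)) → ((h = -6 → ((¬(h = -6)) ∧ 3*h ≥ -5)) ∧ ((¬(h = -6)) → 3*h ≥ -5)))
The weakest precondition is ((2*d ≥ s - 9 ∧ 3*h ≤ r + tot - 9) → (r < 7 ∧ (h = -6 → ((¬(h = -6)) ∧ 3*h ≥ -5)) ∧ ((¬(h = -6)) → 3*h ≥ -5))) ∧ ((¬(2*d ≥ s - 9 ∧ 3*h ≤ r + tot - 9)) → ((h = -6 → ((¬(h = -6)) ∧ 3*h ≥ -5)) ∧ ((¬(h = -6)) → 3*h ≥ -5))).
Check whether ((2*d ≥ s - 9 ∧ r + tot ≥ 18) → r < 7) ∧ h = 1 implies it.
Countermodel: at the initial state d = 0, h = 1, r = 7, s = 9, tot = 5, the precondition holds but the weakest precondition fails.
Answer: invalid


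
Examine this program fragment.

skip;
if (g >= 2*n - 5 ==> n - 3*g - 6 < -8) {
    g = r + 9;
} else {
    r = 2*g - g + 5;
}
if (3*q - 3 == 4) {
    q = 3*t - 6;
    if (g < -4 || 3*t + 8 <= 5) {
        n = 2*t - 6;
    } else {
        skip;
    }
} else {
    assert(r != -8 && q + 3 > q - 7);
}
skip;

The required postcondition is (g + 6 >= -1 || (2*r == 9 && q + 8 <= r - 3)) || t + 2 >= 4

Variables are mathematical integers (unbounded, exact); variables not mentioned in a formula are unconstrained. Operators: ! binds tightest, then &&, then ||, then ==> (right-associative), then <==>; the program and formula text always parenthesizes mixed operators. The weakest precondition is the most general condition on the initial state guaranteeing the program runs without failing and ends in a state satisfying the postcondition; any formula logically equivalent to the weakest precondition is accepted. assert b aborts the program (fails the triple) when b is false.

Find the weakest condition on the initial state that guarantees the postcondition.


Working backward. After the program, the postcondition (g + 6 >= -1 || (2*r == 9 && q + 8 <= r - 3)) || t + 2 >= 4 must hold; in canonical form it is g >= -7 || (2*r == 9 && q <= r - 11) || t >= 2.
Before skip: g >= -7 || (2*r == 9 && q <= r - 11) || t >= 2
Then branch requires ((g < -4 || 3*t <= -3) ==> (g >= -7 || (2*r == 9 && 3*t <= r - 5) || t >= 2)) && ((!(g < -4 || 3*t <= -3)) ==> (g >= -7 || (2*r == 9 && 3*t <= r - 5) || t >= 2)); else branch requires r != -8 && (g >= -7 || (2*r == 9 && q <= r - 11) || t >= 2).
Before the if: (3*q == 7 ==> (((g < -4 || 3*t <= -3) ==> (g >= -7 || (2*r == 9 && 3*t <= r - 5) || t >= 2)) && ((!(g < -4 || 3*t <= -3)) ==> (g >= -7 || (2*r == 9 && 3*t <= r - 5) || t >= 2)))) && ((!(3*q == 7)) ==> (r != -8 && (g >= -7 || (2*r == 9 && q <= r - 11) || t >= 2)))
Then branch requires (3*q == 7 ==> (((r < -13 || 3*t <= -3) ==> (r >= -16 || (2*r == 9 && 3*t <= r - 5) || t >= 2)) && ((!(r < -13 || 3*t <= -3)) ==> (r >= -16 || (2*r == 9 && 3*t <= r - 5) || t >= 2)))) && ((!(3*q == 7)) ==> (r != -8 && (r >= -16 || (2*r == 9 && q <= r - 11) || t >= 2))); else branch requires (3*q == 7 ==> (((g < -4 || 3*t <= -3) ==> (g >= -7 || (2*g == -1 && 3*t <= g) || t >= 2)) && ((!(g < -4 || 3*t <= -3)) ==> (g >= -7 || (2*g == -1 && 3*t <= g) || t >= 2)))) && ((!(3*q == 7)) ==> (g != -13 && (g >= -7 || (2*g == -1 && q <= g - 6) || t >= 2))).
Before the if: ((g >= 2*n - 5 ==> n < 3*g - 2) ==> ((3*q == 7 ==> (((r < -13 || 3*t <= -3) ==> (r >= -16 || (2*r == 9 && 3*t <= r - 5) || t >= 2)) && ((!(r < -13 || 3*t <= -3)) ==> (r >= -16 || (2*r == 9 && 3*t <= r - 5) || t >= 2)))) && ((!(3*q == 7)) ==> (r != -8 && (r >= -16 || (2*r == 9 && q <= r - 11) || t >= 2))))) && ((!(g >= 2*n - 5 ==> n < 3*g - 2)) ==> ((3*q == 7 ==> (((g < -4 || 3*t <= -3) ==> (g >= -7 || (2*g == -1 && 3*t <= g) || t >= 2)) && ((!(g < -4 || 3*t <= -3)) ==> (g >= -7 || (2*g == -1 && 3*t <= g) || t >= 2)))) && ((!(3*q == 7)) ==> (g != -13 && (g >= -7 || (2*g == -1 && q <= g - 6) || t >= 2)))))
Before skip: ((g >= 2*n - 5 ==> n < 3*g - 2) ==> ((3*q == 7 ==> (((r < -13 || 3*t <= -3) ==> (r >= -16 || (2*r == 9 && 3*t <= r - 5) || t >= 2)) && ((!(r < -13 || 3*t <= -3)) ==> (r >= -16 || (2*r == 9 && 3*t <= r - 5) || t >= 2)))) && ((!(3*q == 7)) ==> (r != -8 && (r >= -16 || (2*r == 9 && q <= r - 11) || t >= 2))))) && ((!(g >= 2*n - 5 ==> n < 3*g - 2)) ==> ((3*q == 7 ==> (((g < -4 || 3*t <= -3) ==> (g >= -7 || (2*g == -1 && 3*t <= g) || t >= 2)) && ((!(g < -4 || 3*t <= -3)) ==> (g >= -7 || (2*g == -1 && 3*t <= g) || t >= 2)))) && ((!(3*q == 7)) ==> (g != -13 && (g >= -7 || (2*g == -1 && q <= g - 6) || t >= 2)))))
Answer: WP = ((g >= 2*n - 5 ==> n < 3*g - 2) ==> ((3*q == 7 ==> (((r < -13 || 3*t <= -3) ==> (r >= -16 || (2*r == 9 && 3*t <= r - 5) || t >= 2)) && ((!(r < -13 || 3*t <= -3)) ==> (r >= -16 || (2*r == 9 && 3*t <= r - 5) || t >= 2)))) && ((!(3*q == 7)) ==> (r != -8 && (r >= -16 || (2*r == 9 && q <= r - 11) || t >= 2))))) && ((!(g >= 2*n - 5 ==> n < 3*g - 2)) ==> ((3*q == 7 ==> (((g < -4 || 3*t <= -3) ==> (g >= -7 || (2*g == -1 && 3*t <= g) || t >= 2)) && ((!(g < -4 || 3*t <= -3)) ==> (g >= -7 || (2*g == -1 && 3*t <= g) || t >= 2)))) && ((!(3*q == 7)) ==> (g != -13 && (g >= -7 || (2*g == -1 && q <= g - 6) || t >= 2)))))


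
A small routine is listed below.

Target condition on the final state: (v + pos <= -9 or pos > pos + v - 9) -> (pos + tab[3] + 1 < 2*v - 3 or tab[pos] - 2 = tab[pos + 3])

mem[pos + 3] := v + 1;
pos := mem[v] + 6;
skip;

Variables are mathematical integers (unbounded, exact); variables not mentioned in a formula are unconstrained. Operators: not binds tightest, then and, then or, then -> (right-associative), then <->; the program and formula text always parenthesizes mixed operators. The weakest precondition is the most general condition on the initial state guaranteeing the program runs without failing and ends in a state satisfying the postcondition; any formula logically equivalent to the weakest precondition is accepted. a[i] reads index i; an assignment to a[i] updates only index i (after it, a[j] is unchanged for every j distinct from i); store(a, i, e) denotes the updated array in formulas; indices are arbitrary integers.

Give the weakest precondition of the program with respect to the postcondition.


Working backward. After the program, the postcondition (v + pos <= -9 or pos > pos + v - 9) -> (pos + tab[3] + 1 < 2*v - 3 or tab[pos] - 2 = tab[pos + 3]) must hold; in canonical form it is (pos + v <= -9 or v < 9) -> (tab[3] + pos < 2*v - 4 or tab[pos] = tab[pos + 3] + 2).
Before skip: (pos + v <= -9 or v < 9) -> (tab[3] + pos < 2*v - 4 or tab[pos] = tab[pos + 3] + 2)
Before pos := mem[v] + 6: (mem[v] + v <= -15 or v < 9) -> (mem[v] + tab[3] < 2*v - 10 or tab[mem[v] + 6] = tab[mem[v] + 9] + 2)
Before mem[pos + 3] := v + 1: (store(mem, pos + 3, v + 1)[v] + v <= -15 or v < 9) -> (tab[3] + store(mem, pos + 3, v + 1)[v] < 2*v - 10 or tab[store(mem, pos + 3, v + 1)[v] + 6] = tab[store(mem, pos + 3, v + 1)[v] + 9] + 2)
Answer: WP = (store(mem, pos + 3, v + 1)[v] + v <= -15 or v < 9) -> (tab[3] + store(mem, pos + 3, v + 1)[v] < 2*v - 10 or tab[store(mem, pos + 3, v + 1)[v] + 6] = tab[store(mem, pos + 3, v + 1)[v] + 9] + 2)


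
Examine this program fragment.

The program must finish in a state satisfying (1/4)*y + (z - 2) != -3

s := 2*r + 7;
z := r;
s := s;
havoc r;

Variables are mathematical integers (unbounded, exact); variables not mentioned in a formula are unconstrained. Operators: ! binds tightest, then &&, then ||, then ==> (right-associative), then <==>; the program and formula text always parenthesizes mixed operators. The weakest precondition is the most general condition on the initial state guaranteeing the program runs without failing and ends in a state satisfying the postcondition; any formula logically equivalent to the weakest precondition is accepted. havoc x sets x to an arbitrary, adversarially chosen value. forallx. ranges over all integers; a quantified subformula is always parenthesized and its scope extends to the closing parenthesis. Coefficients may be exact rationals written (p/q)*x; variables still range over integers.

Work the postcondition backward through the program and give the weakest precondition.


Working backward. After the program, the postcondition (1/4)*y + (z - 2) != -3 must hold; in canonical form it is (1/4)*y + z != -1.
Before havoc r: (1/4)*y + z != -1
Before s := s: (1/4)*y + z != -1
Before z := r: r + (1/4)*y != -1
Before s := 2*r + 7: r + (1/4)*y != -1
Answer: WP = r + (1/4)*y != -1


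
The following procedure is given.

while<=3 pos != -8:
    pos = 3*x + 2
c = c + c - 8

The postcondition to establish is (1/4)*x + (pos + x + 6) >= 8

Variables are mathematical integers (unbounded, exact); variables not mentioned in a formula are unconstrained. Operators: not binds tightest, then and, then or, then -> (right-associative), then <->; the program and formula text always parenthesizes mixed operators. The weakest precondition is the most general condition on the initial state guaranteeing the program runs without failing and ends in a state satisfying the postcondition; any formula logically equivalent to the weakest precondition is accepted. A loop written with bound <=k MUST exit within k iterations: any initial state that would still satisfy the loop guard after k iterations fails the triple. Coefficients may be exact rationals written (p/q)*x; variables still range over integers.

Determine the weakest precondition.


Working backward. After the program, the postcondition (1/4)*x + (pos + x + 6) >= 8 must hold; in canonical form it is pos + (5/4)*x >= 2.
Before c := c + c - 8: pos + (5/4)*x >= 2
Before the loop (bound <=3), unroll the exhaustion recursion (WP_0 = exit-now case; WP_j = one more guarded iteration, up to j = 3):
  WP_0: (not (pos != -8)) and pos + (5/4)*x >= 2
  WP_1: (pos != -8 -> ((not (3*x != -10)) and (17/4)*x >= 0)) and ((not (pos != -8)) -> pos + (5/4)*x >= 2)
  WP_2: (pos != -8 -> ((3*x != -10 -> ((not (3*x != -10)) and (17/4)*x >= 0)) and ((not (3*x != -10)) -> (17/4)*x >= 0))) and ((not (pos != -8)) -> pos + (5/4)*x >= 2)
  WP_3: (pos != -8 -> ((3*x != -10 -> ((3*x != -10 -> ((not (3*x != -10)) and (17/4)*x >= 0)) and ((not (3*x != -10)) -> (17/4)*x >= 0))) and ((not (3*x != -10)) -> (17/4)*x >= 0))) and ((not (pos != -8)) -> pos + (5/4)*x >= 2)
So before the loop: (pos != -8 -> ((3*x != -10 -> ((3*x != -10 -> ((not (3*x != -10)) and (17/4)*x >= 0)) and ((not (3*x != -10)) -> (17/4)*x >= 0))) and ((not (3*x != -10)) -> (17/4)*x >= 0))) and ((not (pos != -8)) -> pos + (5/4)*x >= 2)
Answer: WP = (pos != -8 -> ((3*x != -10 -> ((3*x != -10 -> ((not (3*x != -10)) and (17/4)*x >= 0)) and ((not (3*x != -10)) -> (17/4)*x >= 0))) and ((not (3*x != -10)) -> (17/4)*x >= 0))) and ((not (pos != -8)) -> pos + (5/4)*x >= 2)


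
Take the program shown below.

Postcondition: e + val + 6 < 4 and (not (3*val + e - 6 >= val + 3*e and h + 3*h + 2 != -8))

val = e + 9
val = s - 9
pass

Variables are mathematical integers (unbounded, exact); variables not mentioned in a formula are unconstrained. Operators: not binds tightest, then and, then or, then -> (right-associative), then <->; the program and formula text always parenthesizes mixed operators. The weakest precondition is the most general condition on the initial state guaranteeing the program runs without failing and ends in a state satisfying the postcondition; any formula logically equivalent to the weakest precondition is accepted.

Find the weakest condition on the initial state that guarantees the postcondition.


Working backward. After the program, the postcondition e + val + 6 < 4 and (not (3*val + e - 6 >= val + 3*e and h + 3*h + 2 != -8)) must hold; in canonical form it is e + val < -2 and (not (2*val >= 2*e + 6 and 4*h != -10)).
Before skip: e + val < -2 and (not (2*val >= 2*e + 6 and 4*h != -10))
Before val := s - 9: e + s < 7 and (not (2*s >= 2*e + 24 and 4*h != -10))
Before val := e + 9: e + s < 7 and (not (2*s >= 2*e + 24 and 4*h != -10))
Answer: WP = e + s < 7 and (not (2*s >= 2*e + 24 and 4*h != -10))


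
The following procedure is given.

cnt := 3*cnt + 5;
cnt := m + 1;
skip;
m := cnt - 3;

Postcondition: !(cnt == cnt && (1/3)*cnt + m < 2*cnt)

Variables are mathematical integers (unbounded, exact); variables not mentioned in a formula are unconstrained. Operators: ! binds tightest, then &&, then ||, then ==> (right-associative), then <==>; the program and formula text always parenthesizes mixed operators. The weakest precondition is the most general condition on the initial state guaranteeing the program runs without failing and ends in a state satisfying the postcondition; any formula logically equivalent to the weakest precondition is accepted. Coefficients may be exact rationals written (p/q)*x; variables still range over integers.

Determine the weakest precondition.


Working backward. After the program, the postcondition !(cnt == cnt && (1/3)*cnt + m < 2*cnt) must hold; in canonical form it is !(m < (5/3)*cnt).
Before m := cnt - 3: !((2/3)*cnt > -3)
Before skip: !((2/3)*cnt > -3)
Before cnt := m + 1: !((2/3)*m > -11/3)
Before cnt := 3*cnt + 5: !((2/3)*m > -11/3)
Answer: WP = !((2/3)*m > -11/3)


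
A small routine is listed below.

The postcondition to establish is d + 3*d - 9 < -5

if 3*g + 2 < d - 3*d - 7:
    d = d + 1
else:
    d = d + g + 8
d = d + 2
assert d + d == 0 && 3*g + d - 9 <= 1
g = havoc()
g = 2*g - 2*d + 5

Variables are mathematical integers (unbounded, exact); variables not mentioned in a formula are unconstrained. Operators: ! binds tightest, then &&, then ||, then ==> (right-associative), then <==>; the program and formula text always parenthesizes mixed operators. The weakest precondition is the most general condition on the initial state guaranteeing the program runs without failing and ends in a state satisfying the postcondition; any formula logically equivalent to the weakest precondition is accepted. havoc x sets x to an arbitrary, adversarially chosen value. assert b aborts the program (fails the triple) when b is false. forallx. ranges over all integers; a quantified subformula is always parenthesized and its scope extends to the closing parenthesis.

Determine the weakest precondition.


Working backward. After the program, the postcondition d + 3*d - 9 < -5 must hold; in canonical form it is 4*d < 4.
Before g := 2*g - 2*d + 5: 4*d < 4
Before havoc g: 4*d < 4
Before assert d + d == 0 && 3*g + d - 9 <= 1: 2*d == 0 && d + 3*g <= 10 && 4*d < 4
Before d := d + 2: 2*d == -4 && d + 3*g <= 8 && 4*d < -4
Then branch requires 2*d == -6 && d + 3*g <= 7 && 4*d < -8; else branch requires 2*d + 2*g == -20 && d + 4*g <= 0 && 4*d + 4*g < -36.
Before the if: (2*d + 3*g < -9 ==> (2*d == -6 && d + 3*g <= 7 && 4*d < -8)) && ((!(2*d + 3*g < -9)) ==> (2*d + 2*g == -20 && d + 4*g <= 0 && 4*d + 4*g < -36))
Answer: WP = (2*d + 3*g < -9 ==> (2*d == -6 && d + 3*g <= 7 && 4*d < -8)) && ((!(2*d + 3*g < -9)) ==> (2*d + 2*g == -20 && d + 4*g <= 0 && 4*d + 4*g < -36))


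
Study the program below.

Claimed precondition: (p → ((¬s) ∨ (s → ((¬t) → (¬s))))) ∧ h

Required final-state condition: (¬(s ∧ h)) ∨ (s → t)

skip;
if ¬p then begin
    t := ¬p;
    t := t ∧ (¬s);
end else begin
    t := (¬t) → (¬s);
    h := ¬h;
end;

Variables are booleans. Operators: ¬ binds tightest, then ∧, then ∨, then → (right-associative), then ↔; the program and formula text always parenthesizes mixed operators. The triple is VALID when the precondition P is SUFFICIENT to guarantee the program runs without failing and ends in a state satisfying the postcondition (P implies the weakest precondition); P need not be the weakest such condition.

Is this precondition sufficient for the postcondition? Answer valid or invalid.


Working backward. After the program, (¬(s ∧ h)) ∨ (s → t) must hold.
Then branch requires (¬(s ∧ h)) ∨ (s → ((¬p) ∧ (¬s))); else branch requires (¬(s ∧ (¬h))) ∨ (s → ((¬t) → (¬s))).
Before the if: ((¬p) → ((¬(s ∧ h)) ∨ (s → ((¬p) ∧ (¬s))))) ∧ (p → ((¬(s ∧ (¬h))) ∨ (s → ((¬t) → (¬s)))))
Before skip: ((¬p) → ((¬(s ∧ h)) ∨ (s → ((¬p) ∧ (¬s))))) ∧ (p → ((¬(s ∧ (¬h))) ∨ (s → ((¬t) → (¬s)))))
The weakest precondition is ((¬p) → ((¬(s ∧ h)) ∨ (s → ((¬p) ∧ (¬s))))) ∧ (p → ((¬(s ∧ (¬h))) ∨ (s → ((¬t) → (¬s))))).
Check whether (p → ((¬s) ∨ (s → ((¬t) → (¬s))))) ∧ h implies it.
Countermodel: at the initial state h = true, p = false, s = true, t = false, the precondition holds but the weakest precondition fails.
Answer: invalid


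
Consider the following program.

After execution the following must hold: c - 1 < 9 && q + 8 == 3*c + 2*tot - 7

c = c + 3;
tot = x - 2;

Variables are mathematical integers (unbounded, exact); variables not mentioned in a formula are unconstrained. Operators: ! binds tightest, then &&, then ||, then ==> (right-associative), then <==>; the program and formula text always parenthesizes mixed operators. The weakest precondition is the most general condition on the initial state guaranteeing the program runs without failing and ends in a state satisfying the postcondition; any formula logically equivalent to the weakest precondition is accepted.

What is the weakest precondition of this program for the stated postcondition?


Working backward. After the program, the postcondition c - 1 < 9 && q + 8 == 3*c + 2*tot - 7 must hold; in canonical form it is c < 10 && q == 3*c + 2*tot - 15.
Before tot := x - 2: c < 10 && q == 3*c + 2*x - 19
Before c := c + 3: c < 7 && q == 3*c + 2*x - 10
Answer: WP = c < 7 && q == 3*c + 2*x - 10


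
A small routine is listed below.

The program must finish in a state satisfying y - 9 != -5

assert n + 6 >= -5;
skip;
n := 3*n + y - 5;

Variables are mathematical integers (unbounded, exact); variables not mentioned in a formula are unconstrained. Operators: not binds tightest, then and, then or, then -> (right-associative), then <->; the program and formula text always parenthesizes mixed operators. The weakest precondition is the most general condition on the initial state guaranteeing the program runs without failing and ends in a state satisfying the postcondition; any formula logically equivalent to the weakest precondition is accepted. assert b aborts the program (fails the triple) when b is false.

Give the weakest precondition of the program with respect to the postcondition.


Working backward. After the program, the postcondition y - 9 != -5 must hold; in canonical form it is y != 4.
Before n := 3*n + y - 5: y != 4
Before skip: y != 4
Before assert n + 6 >= -5: n >= -11 and y != 4
Answer: WP = n >= -11 and y != 4


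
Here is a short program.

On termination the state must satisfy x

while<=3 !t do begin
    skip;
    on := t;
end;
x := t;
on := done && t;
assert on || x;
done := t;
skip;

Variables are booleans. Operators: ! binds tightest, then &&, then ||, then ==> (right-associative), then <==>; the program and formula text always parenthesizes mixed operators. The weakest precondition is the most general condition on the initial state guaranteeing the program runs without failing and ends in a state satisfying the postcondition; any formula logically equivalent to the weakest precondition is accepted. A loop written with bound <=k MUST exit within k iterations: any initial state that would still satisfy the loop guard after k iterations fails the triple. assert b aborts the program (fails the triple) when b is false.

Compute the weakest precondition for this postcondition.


Working backward. After the program, x must hold.
Before skip: x
Before done := t: x
Before assert on || x: (on || x) && x
Before on := done && t: ((done && t) || x) && x
Before x := t: ((done && t) || t) && t
Before the loop (bound <=3), unroll the exhaustion recursion (WP_0 = exit-now case; WP_j = one more guarded iteration, up to j = 3):
  WP_0: t && ((done && t) || t)
  WP_1: ((!t) ==> (t && ((done && t) || t))) && (t ==> (((done && t) || t) && t))
  WP_2: ((!t) ==> (((!t) ==> (t && ((done && t) || t))) && (t ==> (((done && t) || t) && t)))) && (t ==> (((done && t) || t) && t))
  WP_3: ((!t) ==> (((!t) ==> (((!t) ==> (t && ((done && t) || t))) && (t ==> (((done && t) || t) && t)))) && (t ==> (((done && t) || t) && t)))) && (t ==> (((done && t) || t) && t))
So before the loop: ((!t) ==> (((!t) ==> (((!t) ==> (t && ((done && t) || t))) && (t ==> (((done && t) || t) && t)))) && (t ==> (((done && t) || t) && t)))) && (t ==> (((done && t) || t) && t))
Answer: WP = ((!t) ==> (((!t) ==> (((!t) ==> (t && ((done && t) || t))) && (t ==> (((done && t) || t) && t)))) && (t ==> (((done && t) || t) && t)))) && (t ==> (((done && t) || t) && t))


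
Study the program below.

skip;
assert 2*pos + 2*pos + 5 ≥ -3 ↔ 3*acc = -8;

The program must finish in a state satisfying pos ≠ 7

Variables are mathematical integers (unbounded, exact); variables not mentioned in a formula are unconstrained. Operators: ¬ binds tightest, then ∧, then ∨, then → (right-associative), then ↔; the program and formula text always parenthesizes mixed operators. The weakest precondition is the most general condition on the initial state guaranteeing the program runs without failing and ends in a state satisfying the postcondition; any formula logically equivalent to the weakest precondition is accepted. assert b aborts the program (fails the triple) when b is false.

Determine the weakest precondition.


Working backward. After the program, pos ≠ 7 must hold.
Before assert 2*pos + 2*pos + 5 ≥ -3 ↔ 3*acc = -8: (4*pos ≥ -8 ↔ 3*acc = -8) ∧ pos ≠ 7
Before skip: (4*pos ≥ -8 ↔ 3*acc = -8) ∧ pos ≠ 7
Answer: WP = (4*pos ≥ -8 ↔ 3*acc = -8) ∧ pos ≠ 7


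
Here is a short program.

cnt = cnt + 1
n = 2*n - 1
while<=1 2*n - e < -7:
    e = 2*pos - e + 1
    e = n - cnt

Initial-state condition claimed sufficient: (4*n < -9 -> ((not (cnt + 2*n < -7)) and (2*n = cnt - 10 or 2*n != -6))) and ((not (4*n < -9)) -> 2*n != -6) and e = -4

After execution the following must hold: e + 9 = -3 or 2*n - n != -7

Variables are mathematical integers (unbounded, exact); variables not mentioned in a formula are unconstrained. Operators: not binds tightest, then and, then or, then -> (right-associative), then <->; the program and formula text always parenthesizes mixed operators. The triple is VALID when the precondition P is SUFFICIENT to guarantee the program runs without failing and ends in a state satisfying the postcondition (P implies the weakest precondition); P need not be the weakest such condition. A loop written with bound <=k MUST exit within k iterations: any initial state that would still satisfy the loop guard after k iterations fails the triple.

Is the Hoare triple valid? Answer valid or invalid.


Working backward. After the program, the postcondition e + 9 = -3 or 2*n - n != -7 must hold; in canonical form it is e = -12 or n != -7.
Before the loop (bound <=1), unroll the exhaustion recursion (WP_0 = exit-now case; WP_j = one more guarded iteration, up to j = 1):
  WP_0: (not (2*n < e - 7)) and (e = -12 or n != -7)
  WP_1: (2*n < e - 7 -> ((not (cnt + n < -7)) and (n = cnt - 12 or n != -7))) and ((not (2*n < e - 7)) -> (e = -12 or n != -7))
So before the loop: (2*n < e - 7 -> ((not (cnt + n < -7)) and (n = cnt - 12 or n != -7))) and ((not (2*n < e - 7)) -> (e = -12 or n != -7))
Before n := 2*n - 1: (4*n < e - 5 -> ((not (cnt + 2*n < -6)) and (2*n = cnt - 11 or 2*n != -6))) and ((not (4*n < e - 5)) -> (e = -12 or 2*n != -6))
Before cnt := cnt + 1: (4*n < e - 5 -> ((not (cnt + 2*n < -7)) and (2*n = cnt - 10 or 2*n != -6))) and ((not (4*n < e - 5)) -> (e = -12 or 2*n != -6))
The weakest precondition is (4*n < e - 5 -> ((not (cnt + 2*n < -7)) and (2*n = cnt - 10 or 2*n != -6))) and ((not (4*n < e - 5)) -> (e = -12 or 2*n != -6)).
Check whether (4*n < -9 -> ((not (cnt + 2*n < -7)) and (2*n = cnt - 10 or 2*n != -6))) and ((not (4*n < -9)) -> 2*n != -6) and e = -4 implies it.
Every state satisfying the precondition satisfies the weakest precondition: the implication holds.
Answer: valid


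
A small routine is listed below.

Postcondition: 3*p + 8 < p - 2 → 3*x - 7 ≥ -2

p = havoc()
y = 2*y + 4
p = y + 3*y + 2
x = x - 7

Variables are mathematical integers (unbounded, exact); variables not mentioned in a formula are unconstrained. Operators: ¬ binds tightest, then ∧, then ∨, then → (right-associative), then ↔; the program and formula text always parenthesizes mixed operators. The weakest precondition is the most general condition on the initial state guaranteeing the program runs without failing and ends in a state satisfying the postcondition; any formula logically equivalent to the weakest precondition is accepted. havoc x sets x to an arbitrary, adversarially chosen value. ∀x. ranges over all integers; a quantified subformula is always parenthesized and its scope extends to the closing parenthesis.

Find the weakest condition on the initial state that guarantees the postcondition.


Working backward. After the program, the postcondition 3*p + 8 < p - 2 → 3*x - 7 ≥ -2 must hold; in canonical form it is 2*p < -10 → 3*x ≥ 5.
Before x := x - 7: 2*p < -10 → 3*x ≥ 26
Before p := y + 3*y + 2: 8*y < -14 → 3*x ≥ 26
Before y := 2*y + 4: 16*y < -46 → 3*x ≥ 26
Before havoc p: 16*y < -46 → 3*x ≥ 26
Answer: WP = 16*y < -46 → 3*x ≥ 26


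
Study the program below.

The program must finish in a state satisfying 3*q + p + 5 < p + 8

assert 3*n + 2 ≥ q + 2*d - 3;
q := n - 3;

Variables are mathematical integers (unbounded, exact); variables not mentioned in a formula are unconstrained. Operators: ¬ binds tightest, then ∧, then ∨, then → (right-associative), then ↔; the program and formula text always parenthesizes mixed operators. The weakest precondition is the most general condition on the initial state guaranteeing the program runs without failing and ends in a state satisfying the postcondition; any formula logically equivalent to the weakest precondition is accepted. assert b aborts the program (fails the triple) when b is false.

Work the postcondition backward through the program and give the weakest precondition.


Working backward. After the program, the postcondition 3*q + p + 5 < p + 8 must hold; in canonical form it is 3*q < 3.
Before q := n - 3: 3*n < 12
Before assert 3*n + 2 ≥ q + 2*d - 3: 3*n ≥ 2*d + q - 5 ∧ 3*n < 12
Answer: WP = 3*n ≥ 2*d + q - 5 ∧ 3*n < 12


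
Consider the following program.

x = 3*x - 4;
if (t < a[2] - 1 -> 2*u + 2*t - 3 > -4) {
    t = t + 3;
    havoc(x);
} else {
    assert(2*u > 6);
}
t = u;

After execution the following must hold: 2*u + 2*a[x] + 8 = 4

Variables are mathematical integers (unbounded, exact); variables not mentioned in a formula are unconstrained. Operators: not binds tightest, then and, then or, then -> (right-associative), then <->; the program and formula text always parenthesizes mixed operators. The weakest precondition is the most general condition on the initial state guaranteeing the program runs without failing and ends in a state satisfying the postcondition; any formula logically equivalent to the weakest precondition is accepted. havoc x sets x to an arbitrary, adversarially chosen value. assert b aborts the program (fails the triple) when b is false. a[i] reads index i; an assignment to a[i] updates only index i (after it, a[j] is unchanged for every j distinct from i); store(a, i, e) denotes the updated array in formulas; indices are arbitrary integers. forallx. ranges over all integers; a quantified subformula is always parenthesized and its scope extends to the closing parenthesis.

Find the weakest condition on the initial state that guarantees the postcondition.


Working backward. After the program, the postcondition 2*u + 2*a[x] + 8 = 4 must hold; in canonical form it is 2*a[x] + 2*u = -4.
Before t := u: 2*a[x] + 2*u = -4
Then branch requires forall x_1. 2*a[x_1] + 2*u = -4; else branch requires 2*u > 6 and 2*a[x] + 2*u = -4.
Before the if: ((t < a[2] - 1 -> 2*t + 2*u > -1) -> (forall x_1. 2*a[x_1] + 2*u = -4)) and ((not (t < a[2] - 1 -> 2*t + 2*u > -1)) -> (2*u > 6 and 2*a[x] + 2*u = -4))
Before x := 3*x - 4: ((t < a[2] - 1 -> 2*t + 2*u > -1) -> (forall x_1. 2*a[x_1] + 2*u = -4)) and ((not (t < a[2] - 1 -> 2*t + 2*u > -1)) -> (2*u > 6 and 2*a[3*x - 4] + 2*u = -4))
Answer: WP = ((t < a[2] - 1 -> 2*t + 2*u > -1) -> (forall x_1. 2*a[x_1] + 2*u = -4)) and ((not (t < a[2] - 1 -> 2*t + 2*u > -1)) -> (2*u > 6 and 2*a[3*x - 4] + 2*u = -4))


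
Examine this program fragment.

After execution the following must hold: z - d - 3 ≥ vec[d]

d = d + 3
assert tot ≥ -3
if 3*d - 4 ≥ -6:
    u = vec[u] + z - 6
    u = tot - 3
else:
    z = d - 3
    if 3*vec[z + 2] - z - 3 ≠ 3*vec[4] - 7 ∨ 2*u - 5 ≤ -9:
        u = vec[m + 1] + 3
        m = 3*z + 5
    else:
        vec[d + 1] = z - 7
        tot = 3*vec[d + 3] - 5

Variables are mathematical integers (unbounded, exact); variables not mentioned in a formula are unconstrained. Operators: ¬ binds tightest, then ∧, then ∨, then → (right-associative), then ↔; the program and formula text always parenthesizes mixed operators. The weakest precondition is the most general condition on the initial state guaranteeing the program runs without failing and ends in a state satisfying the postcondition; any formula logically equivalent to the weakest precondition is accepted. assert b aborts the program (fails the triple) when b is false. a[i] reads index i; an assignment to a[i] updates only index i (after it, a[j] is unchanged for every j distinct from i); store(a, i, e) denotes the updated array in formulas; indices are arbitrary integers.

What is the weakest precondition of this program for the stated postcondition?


Working backward. After the program, the postcondition z - d - 3 ≥ vec[d] must hold; in canonical form it is z ≥ vec[d] + d + 3.
Then branch requires z ≥ vec[d] + d + 3; else branch requires ((3*vec[d - 1] ≠ 3*vec[4] + d - 7 ∨ 2*u ≤ -4) → vec[d] ≤ -6) ∧ ((¬(3*vec[d - 1] ≠ 3*vec[4] + d - 7 ∨ 2*u ≤ -4)) → store(vec, d + 1, d - 10)[d] ≤ -6).
Before the if: (3*d ≥ -2 → z ≥ vec[d] + d + 3) ∧ ((¬(3*d ≥ -2)) → (((3*vec[d - 1] ≠ 3*vec[4] + d - 7 ∨ 2*u ≤ -4) → vec[d] ≤ -6) ∧ ((¬(3*vec[d - 1] ≠ 3*vec[4] + d - 7 ∨ 2*u ≤ -4)) → store(vec, d + 1, d - 10)[d] ≤ -6)))
Before assert tot ≥ -3: tot ≥ -3 ∧ (3*d ≥ -2 → z ≥ vec[d] + d + 3) ∧ ((¬(3*d ≥ -2)) → (((3*vec[d - 1] ≠ 3*vec[4] + d - 7 ∨ 2*u ≤ -4) → vec[d] ≤ -6) ∧ ((¬(3*vec[d - 1] ≠ 3*vec[4] + d - 7 ∨ 2*u ≤ -4)) → store(vec, d + 1, d - 10)[d] ≤ -6)))
Before d := d + 3: tot ≥ -3 ∧ (3*d ≥ -11 → z ≥ vec[d + 3] + d + 6) ∧ ((¬(3*d ≥ -11)) → (((3*vec[d + 2] ≠ 3*vec[4] + d - 4 ∨ 2*u ≤ -4) → vec[d + 3] ≤ -6) ∧ ((¬(3*vec[d + 2] ≠ 3*vec[4] + d - 4 ∨ 2*u ≤ -4)) → store(vec, d + 4, d - 7)[d + 3] ≤ -6)))
Answer: WP = tot ≥ -3 ∧ (3*d ≥ -11 → z ≥ vec[d + 3] + d + 6) ∧ ((¬(3*d ≥ -11)) → (((3*vec[d + 2] ≠ 3*vec[4] + d - 4 ∨ 2*u ≤ -4) → vec[d + 3] ≤ -6) ∧ ((¬(3*vec[d + 2] ≠ 3*vec[4] + d - 4 ∨ 2*u ≤ -4)) → store(vec, d + 4, d - 7)[d + 3] ≤ -6)))


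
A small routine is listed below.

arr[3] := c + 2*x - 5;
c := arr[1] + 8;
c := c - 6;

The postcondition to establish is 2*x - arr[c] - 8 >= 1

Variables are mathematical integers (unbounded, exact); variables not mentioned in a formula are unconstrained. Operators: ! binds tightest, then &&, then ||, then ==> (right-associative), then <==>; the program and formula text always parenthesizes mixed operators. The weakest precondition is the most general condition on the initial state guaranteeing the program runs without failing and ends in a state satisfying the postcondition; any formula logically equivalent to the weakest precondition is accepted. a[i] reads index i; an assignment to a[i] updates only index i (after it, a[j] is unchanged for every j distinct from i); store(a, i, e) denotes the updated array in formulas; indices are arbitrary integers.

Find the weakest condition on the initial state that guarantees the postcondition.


Working backward. After the program, the postcondition 2*x - arr[c] - 8 >= 1 must hold; in canonical form it is 2*x >= arr[c] + 9.
Before c := c - 6: 2*x >= arr[c - 6] + 9
Before c := arr[1] + 8: 2*x >= arr[arr[1] + 2] + 9
Before arr[3] := c + 2*x - 5: 2*x >= store(arr, 3, c + 2*x - 5)[arr[1] + 2] + 9
Answer: WP = 2*x >= store(arr, 3, c + 2*x - 5)[arr[1] + 2] + 9


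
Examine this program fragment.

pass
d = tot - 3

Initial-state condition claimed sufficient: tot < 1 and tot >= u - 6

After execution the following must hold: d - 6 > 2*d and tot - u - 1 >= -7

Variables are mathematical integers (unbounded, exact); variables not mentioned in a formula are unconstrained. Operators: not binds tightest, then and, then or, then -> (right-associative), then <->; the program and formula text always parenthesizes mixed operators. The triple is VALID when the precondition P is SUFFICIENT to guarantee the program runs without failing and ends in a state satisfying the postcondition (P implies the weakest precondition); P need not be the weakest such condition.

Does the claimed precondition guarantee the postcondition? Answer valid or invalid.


Working backward. After the program, the postcondition d - 6 > 2*d and tot - u - 1 >= -7 must hold; in canonical form it is d < -6 and tot >= u - 6.
Before d := tot - 3: tot < -3 and tot >= u - 6
Before skip: tot < -3 and tot >= u - 6
The weakest precondition is tot < -3 and tot >= u - 6.
Check whether tot < 1 and tot >= u - 6 implies it.
Countermodel: at the initial state tot = -3, u = 3, the precondition holds but the weakest precondition fails.
Answer: invalid


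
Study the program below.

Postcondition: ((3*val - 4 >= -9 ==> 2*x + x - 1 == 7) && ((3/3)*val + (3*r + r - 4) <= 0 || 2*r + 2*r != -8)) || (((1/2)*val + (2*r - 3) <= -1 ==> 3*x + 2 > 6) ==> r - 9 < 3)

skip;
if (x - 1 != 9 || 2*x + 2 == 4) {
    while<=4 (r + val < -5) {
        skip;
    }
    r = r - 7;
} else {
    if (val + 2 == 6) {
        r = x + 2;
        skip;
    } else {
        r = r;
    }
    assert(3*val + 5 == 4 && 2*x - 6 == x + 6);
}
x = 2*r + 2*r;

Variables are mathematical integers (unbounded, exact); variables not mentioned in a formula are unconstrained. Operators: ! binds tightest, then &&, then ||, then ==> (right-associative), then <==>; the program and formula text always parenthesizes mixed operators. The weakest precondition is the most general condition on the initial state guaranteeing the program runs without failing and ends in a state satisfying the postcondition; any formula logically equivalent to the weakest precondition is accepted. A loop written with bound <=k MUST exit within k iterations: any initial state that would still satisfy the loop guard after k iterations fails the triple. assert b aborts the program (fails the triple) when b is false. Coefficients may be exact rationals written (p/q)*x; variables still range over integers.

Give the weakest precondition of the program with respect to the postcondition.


Working backward. After the program, the postcondition ((3*val - 4 >= -9 ==> 2*x + x - 1 == 7) && ((3/3)*val + (3*r + r - 4) <= 0 || 2*r + 2*r != -8)) || (((1/2)*val + (2*r - 3) <= -1 ==> 3*x + 2 > 6) ==> r - 9 < 3) must hold; in canonical form it is ((3*val >= -5 ==> 3*x == 8) && (4*r + val <= 4 || 4*r != -8)) || ((2*r + (1/2)*val <= 2 ==> 3*x > 4) ==> r < 12).
Before x := 2*r + 2*r: ((3*val >= -5 ==> 12*r == 8) && (4*r + val <= 4 || 4*r != -8)) || ((2*r + (1/2)*val <= 2 ==> 12*r > 4) ==> r < 12)
Then branch requires (r + val < -5 ==> ((r + val < -5 ==> ((r + val < -5 ==> ((r + val < -5 ==> ((!(r + val < -5)) && (((3*val >= -5 ==> 12*r == 92) && (4*r + val <= 32 || 4*r != 20)) || ((2*r + (1/2)*val <= 16 ==> 12*r > 88) ==> r < 19)))) && ((!(r + val < -5)) ==> (((3*val >= -5 ==> 12*r == 92) && (4*r + val <= 32 || 4*r != 20)) || ((2*r + (1/2)*val <= 16 ==> 12*r > 88) ==> r < 19))))) && ((!(r + val < -5)) ==> (((3*val >= -5 ==> 12*r == 92) && (4*r + val <= 32 || 4*r != 20)) || ((2*r + (1/2)*val <= 16 ==> 12*r > 88) ==> r < 19))))) && ((!(r + val < -5)) ==> (((3*val >= -5 ==> 12*r == 92) && (4*r + val <= 32 || 4*r != 20)) || ((2*r + (1/2)*val <= 16 ==> 12*r > 88) ==> r < 19))))) && ((!(r + val < -5)) ==> (((3*val >= -5 ==> 12*r == 92) && (4*r + val <= 32 || 4*r != 20)) || ((2*r + (1/2)*val <= 16 ==> 12*r > 88) ==> r < 19))); else branch requires (val == 4 ==> (3*val == -1 && x == 12 && (((3*val >= -5 ==> 12*x == -16) && (val + 4*x <= -4 || 4*x != -16)) || (((1/2)*val + 2*x <= -2 ==> 12*x > -20) ==> x < 10)))) && ((!(val == 4)) ==> (3*val == -1 && x == 12 && (((3*val >= -5 ==> 12*r == 8) && (4*r + val <= 4 || 4*r != -8)) || ((2*r + (1/2)*val <= 2 ==> 12*r > 4) ==> r < 12)))).
Before the if: ((x != 10 || 2*x == 2) ==> ((r + val < -5 ==> ((r + val < -5 ==> ((r + val < -5 ==> ((r + val < -5 ==> ((!(r + val < -5)) && (((3*val >= -5 ==> 12*r == 92) && (4*r + val <= 32 || 4*r != 20)) || ((2*r + (1/2)*val <= 16 ==> 12*r > 88) ==> r < 19)))) && ((!(r + val < -5)) ==> (((3*val >= -5 ==> 12*r == 92) && (4*r + val <= 32 || 4*r != 20)) || ((2*r + (1/2)*val <= 16 ==> 12*r > 88) ==> r < 19))))) && ((!(r + val < -5)) ==> (((3*val >= -5 ==> 12*r == 92) && (4*r + val <= 32 || 4*r != 20)) || ((2*r + (1/2)*val <= 16 ==> 12*r > 88) ==> r < 19))))) && ((!(r + val < -5)) ==> (((3*val >= -5 ==> 12*r == 92) && (4*r + val <= 32 || 4*r != 20)) || ((2*r + (1/2)*val <= 16 ==> 12*r > 88) ==> r < 19))))) && ((!(r + val < -5)) ==> (((3*val >= -5 ==> 12*r == 92) && (4*r + val <= 32 || 4*r != 20)) || ((2*r + (1/2)*val <= 16 ==> 12*r > 88) ==> r < 19))))) && ((!(x != 10 || 2*x == 2)) ==> ((val == 4 ==> (3*val == -1 && x == 12 && (((3*val >= -5 ==> 12*x == -16) && (val + 4*x <= -4 || 4*x != -16)) || (((1/2)*val + 2*x <= -2 ==> 12*x > -20) ==> x < 10)))) && ((!(val == 4)) ==> (3*val == -1 && x == 12 && (((3*val >= -5 ==> 12*r == 8) && (4*r + val <= 4 || 4*r != -8)) || ((2*r + (1/2)*val <= 2 ==> 12*r > 4) ==> r < 12))))))
Before skip: ((x != 10 || 2*x == 2) ==> ((r + val < -5 ==> ((r + val < -5 ==> ((r + val < -5 ==> ((r + val < -5 ==> ((!(r + val < -5)) && (((3*val >= -5 ==> 12*r == 92) && (4*r + val <= 32 || 4*r != 20)) || ((2*r + (1/2)*val <= 16 ==> 12*r > 88) ==> r < 19)))) && ((!(r + val < -5)) ==> (((3*val >= -5 ==> 12*r == 92) && (4*r + val <= 32 || 4*r != 20)) || ((2*r + (1/2)*val <= 16 ==> 12*r > 88) ==> r < 19))))) && ((!(r + val < -5)) ==> (((3*val >= -5 ==> 12*r == 92) && (4*r + val <= 32 || 4*r != 20)) || ((2*r + (1/2)*val <= 16 ==> 12*r > 88) ==> r < 19))))) && ((!(r + val < -5)) ==> (((3*val >= -5 ==> 12*r == 92) && (4*r + val <= 32 || 4*r != 20)) || ((2*r + (1/2)*val <= 16 ==> 12*r > 88) ==> r < 19))))) && ((!(r + val < -5)) ==> (((3*val >= -5 ==> 12*r == 92) && (4*r + val <= 32 || 4*r != 20)) || ((2*r + (1/2)*val <= 16 ==> 12*r > 88) ==> r < 19))))) && ((!(x != 10 || 2*x == 2)) ==> ((val == 4 ==> (3*val == -1 && x == 12 && (((3*val >= -5 ==> 12*x == -16) && (val + 4*x <= -4 || 4*x != -16)) || (((1/2)*val + 2*x <= -2 ==> 12*x > -20) ==> x < 10)))) && ((!(val == 4)) ==> (3*val == -1 && x == 12 && (((3*val >= -5 ==> 12*r == 8) && (4*r + val <= 4 || 4*r != -8)) || ((2*r + (1/2)*val <= 2 ==> 12*r > 4) ==> r < 12))))))
Answer: WP = ((x != 10 || 2*x == 2) ==> ((r + val < -5 ==> ((r + val < -5 ==> ((r + val < -5 ==> ((r + val < -5 ==> ((!(r + val < -5)) && (((3*val >= -5 ==> 12*r == 92) && (4*r + val <= 32 || 4*r != 20)) || ((2*r + (1/2)*val <= 16 ==> 12*r > 88) ==> r < 19)))) && ((!(r + val < -5)) ==> (((3*val >= -5 ==> 12*r == 92) && (4*r + val <= 32 || 4*r != 20)) || ((2*r + (1/2)*val <= 16 ==> 12*r > 88) ==> r < 19))))) && ((!(r + val < -5)) ==> (((3*val >= -5 ==> 12*r == 92) && (4*r + val <= 32 || 4*r != 20)) || ((2*r + (1/2)*val <= 16 ==> 12*r > 88) ==> r < 19))))) && ((!(r + val < -5)) ==> (((3*val >= -5 ==> 12*r == 92) && (4*r + val <= 32 || 4*r != 20)) || ((2*r + (1/2)*val <= 16 ==> 12*r > 88) ==> r < 19))))) && ((!(r + val < -5)) ==> (((3*val >= -5 ==> 12*r == 92) && (4*r + val <= 32 || 4*r != 20)) || ((2*r + (1/2)*val <= 16 ==> 12*r > 88) ==> r < 19))))) && ((!(x != 10 || 2*x == 2)) ==> ((val == 4 ==> (3*val == -1 && x == 12 && (((3*val >= -5 ==> 12*x == -16) && (val + 4*x <= -4 || 4*x != -16)) || (((1/2)*val + 2*x <= -2 ==> 12*x > -20) ==> x < 10)))) && ((!(val == 4)) ==> (3*val == -1 && x == 12 && (((3*val >= -5 ==> 12*r == 8) && (4*r + val <= 4 || 4*r != -8)) || ((2*r + (1/2)*val <= 2 ==> 12*r > 4) ==> r < 12))))))
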